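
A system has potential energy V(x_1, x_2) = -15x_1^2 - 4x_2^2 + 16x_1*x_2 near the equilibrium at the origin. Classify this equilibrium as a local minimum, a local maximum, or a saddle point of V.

The Hessian at the origin is H = [[-30, 16], [16, -8]].
det H = -30·-8 − (16)² = -16 < 0, so H is indefinite.
Therefore the origin is a saddle point.

saddle point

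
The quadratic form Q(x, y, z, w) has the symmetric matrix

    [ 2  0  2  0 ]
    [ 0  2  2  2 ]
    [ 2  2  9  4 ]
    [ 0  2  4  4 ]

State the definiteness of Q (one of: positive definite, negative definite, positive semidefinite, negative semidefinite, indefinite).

positive definite

Congruent diagonalization of A (simultaneous row and column reduction) yields pivots 2, 2, 5, 6/5.
Counting signs: 4 positive.
Hence Q is positive definite.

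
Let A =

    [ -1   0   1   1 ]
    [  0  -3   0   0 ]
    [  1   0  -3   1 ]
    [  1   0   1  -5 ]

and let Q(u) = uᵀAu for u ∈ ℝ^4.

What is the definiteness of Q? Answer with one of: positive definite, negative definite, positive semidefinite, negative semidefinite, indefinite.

An LDLᵀ factorisation of A has diagonal entries -1, -3, -2, -2.
That gives 4 negative pivots.
Hence Q is negative definite.

negative definite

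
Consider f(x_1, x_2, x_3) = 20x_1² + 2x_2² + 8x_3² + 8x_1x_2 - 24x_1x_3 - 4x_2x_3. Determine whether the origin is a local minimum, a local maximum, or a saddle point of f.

The Hessian at the origin is H = [[40, 8, -24], [8, 4, -4], [-24, -4, 16]].
Row-reducing H symmetrically gives the diagonal entries 40, 12/5, 4/3.
So there are 3 positive pivots.
H is positive definite, so the origin is a strict local minimum.

local minimum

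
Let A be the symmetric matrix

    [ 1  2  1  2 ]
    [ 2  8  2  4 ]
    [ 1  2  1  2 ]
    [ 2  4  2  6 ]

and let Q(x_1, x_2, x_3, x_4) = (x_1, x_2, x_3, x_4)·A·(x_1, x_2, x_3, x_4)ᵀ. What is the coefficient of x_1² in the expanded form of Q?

1

The coefficient of x_1² is the diagonal entry A[1,1] = 1.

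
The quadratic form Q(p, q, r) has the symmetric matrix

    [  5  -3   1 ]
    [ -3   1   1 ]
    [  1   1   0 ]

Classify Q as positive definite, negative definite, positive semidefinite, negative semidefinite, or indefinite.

indefinite

Applying the same elementary operations to the rows and columns of A produces a congruent diagonal matrix with entries 5, -4/5, 3.
That gives 2 positive, 1 negative pivots.
Hence Q is indefinite.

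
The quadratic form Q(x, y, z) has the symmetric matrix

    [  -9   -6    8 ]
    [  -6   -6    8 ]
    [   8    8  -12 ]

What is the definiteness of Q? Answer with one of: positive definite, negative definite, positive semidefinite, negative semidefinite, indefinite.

negative definite

An LDLᵀ factorisation of A has diagonal entries -9, -2, -4/3.
That gives 3 negative pivots.
Hence Q is negative definite.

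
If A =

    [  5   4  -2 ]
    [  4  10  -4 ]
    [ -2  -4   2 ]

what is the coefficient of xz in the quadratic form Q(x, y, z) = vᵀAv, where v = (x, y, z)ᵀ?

The coefficient of xz is A[1,3] + A[3,1] = 2·(-2) = -4.

-4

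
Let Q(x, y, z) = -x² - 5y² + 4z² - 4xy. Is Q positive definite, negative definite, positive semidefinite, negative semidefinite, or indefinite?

indefinite

The symmetric matrix is A = [[-1, -2, 0], [-2, -5, 0], [0, 0, 4]].
Applying the same elementary operations to the rows and columns of A produces a congruent diagonal matrix with entries -1, -1, 4.
That gives 1 positive, 2 negative pivots.
Hence Q is indefinite.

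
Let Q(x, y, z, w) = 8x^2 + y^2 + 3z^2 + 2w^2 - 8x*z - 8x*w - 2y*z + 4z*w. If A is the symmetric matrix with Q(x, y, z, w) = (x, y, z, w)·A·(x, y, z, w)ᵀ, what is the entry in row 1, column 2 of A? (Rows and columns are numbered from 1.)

The coefficient of x·y in Q is 0. For a symmetric A this equals A[1,2] + A[2,1] = 2·A[1,2].
So A[1,2] = 0/2 = 0.

0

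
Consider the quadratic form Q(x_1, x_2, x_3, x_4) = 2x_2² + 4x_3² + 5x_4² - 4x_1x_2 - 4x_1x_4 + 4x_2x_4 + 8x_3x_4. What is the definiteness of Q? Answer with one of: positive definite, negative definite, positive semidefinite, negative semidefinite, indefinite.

indefinite

The symmetric matrix is A = [[0, -2, 0, -2], [-2, 2, 0, 2], [0, 0, 4, 4], [-2, 2, 4, 5]].
A is congruent to a diagonal matrix with 2 positive, 2 negative and 0 zero entries, so Q is indefinite.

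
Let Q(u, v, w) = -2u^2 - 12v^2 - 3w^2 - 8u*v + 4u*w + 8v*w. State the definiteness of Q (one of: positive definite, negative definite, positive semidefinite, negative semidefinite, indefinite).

negative definite

The symmetric matrix of Q is A = [[-2, -4, 2], [-4, -12, 4], [2, 4, -3]].
Leading principal minors: Δ_1 = -2, Δ_2 = 8, Δ_3 = -8.
The signs alternate starting with Δ_1 < 0, so by Sylvester's criterion Q is negative definite.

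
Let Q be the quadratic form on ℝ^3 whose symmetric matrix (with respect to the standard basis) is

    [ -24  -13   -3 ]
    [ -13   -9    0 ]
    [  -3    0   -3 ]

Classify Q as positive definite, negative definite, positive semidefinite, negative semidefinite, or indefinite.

Leading principal minors: Δ_1 = -24, Δ_2 = 47, Δ_3 = -60.
The signs alternate starting with Δ_1 < 0, so by Sylvester's criterion Q is negative definite.

negative definite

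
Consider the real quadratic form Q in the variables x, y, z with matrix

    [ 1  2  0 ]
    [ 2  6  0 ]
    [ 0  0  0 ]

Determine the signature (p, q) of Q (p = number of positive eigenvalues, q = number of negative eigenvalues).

Applying the same elementary operations to the rows and columns of A produces a congruent diagonal matrix with entries 1, 2, 0.
Counting signs: 2 positive, 1 zero.

(2, 0)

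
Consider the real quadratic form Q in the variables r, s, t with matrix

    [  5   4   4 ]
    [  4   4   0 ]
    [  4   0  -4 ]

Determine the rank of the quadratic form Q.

3

Congruent diagonalization of A (simultaneous row and column reduction) yields pivots 5, 4/5, -20.
So there are 2 positive, 1 negative pivots.
The rank is the number of nonzero pivots: 3.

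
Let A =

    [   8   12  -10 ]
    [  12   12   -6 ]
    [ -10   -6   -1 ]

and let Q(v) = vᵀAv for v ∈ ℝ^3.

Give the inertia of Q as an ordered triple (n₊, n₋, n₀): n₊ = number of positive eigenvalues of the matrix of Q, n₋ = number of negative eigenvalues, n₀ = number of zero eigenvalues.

Row-reducing A symmetrically gives the diagonal entries 8, -6, 0.
So there are 1 positive, 1 negative, 1 zero pivots.

(1, 1, 1)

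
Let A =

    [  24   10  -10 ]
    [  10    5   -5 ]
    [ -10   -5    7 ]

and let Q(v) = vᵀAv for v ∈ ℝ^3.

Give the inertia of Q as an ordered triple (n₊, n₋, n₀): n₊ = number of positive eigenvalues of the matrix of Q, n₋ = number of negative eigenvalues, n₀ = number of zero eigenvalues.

(3, 0, 0)

Symmetric row and column elimination reduces A to a congruent diagonal form with pivots 24, 5/6, 2.
Counting signs: 3 positive.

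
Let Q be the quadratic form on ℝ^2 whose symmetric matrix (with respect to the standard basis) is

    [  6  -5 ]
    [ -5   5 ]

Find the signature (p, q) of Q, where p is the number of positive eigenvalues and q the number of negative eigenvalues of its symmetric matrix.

Applying the same elementary operations to the rows and columns of A produces a congruent diagonal matrix with entries 6, 5/6.
So there are 2 positive pivots.

(2, 0)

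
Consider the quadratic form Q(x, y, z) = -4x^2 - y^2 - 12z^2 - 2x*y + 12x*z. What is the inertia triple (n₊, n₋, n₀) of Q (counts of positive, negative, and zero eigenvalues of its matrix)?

(0, 2, 1)

The symmetric matrix is A = [[-4, -1, 6], [-1, -1, 0], [6, 0, -12]].
Row-reducing A symmetrically gives the diagonal entries -4, -3/4, 0.
So there are 2 negative, 1 zero pivots.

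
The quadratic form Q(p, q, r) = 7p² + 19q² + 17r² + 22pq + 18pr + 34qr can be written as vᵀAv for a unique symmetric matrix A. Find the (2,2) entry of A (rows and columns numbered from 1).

19

The coefficient of q² in Q is 19, and that is exactly A[2,2].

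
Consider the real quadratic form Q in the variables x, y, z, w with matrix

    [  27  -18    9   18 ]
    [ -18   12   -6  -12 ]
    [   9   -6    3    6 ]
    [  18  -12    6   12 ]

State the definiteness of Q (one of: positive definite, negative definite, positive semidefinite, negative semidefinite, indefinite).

positive semidefinite

Row-reducing A symmetrically gives the diagonal entries 27, 0, 0, 0.
That gives 1 positive, 3 zero pivots.
Hence Q is positive semidefinite.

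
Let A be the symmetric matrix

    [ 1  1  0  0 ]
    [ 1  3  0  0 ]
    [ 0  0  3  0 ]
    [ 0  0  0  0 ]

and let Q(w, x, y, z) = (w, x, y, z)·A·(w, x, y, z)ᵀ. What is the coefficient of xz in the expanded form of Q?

The coefficient of xz is A[2,4] + A[4,2] = 2·0 = 0.

0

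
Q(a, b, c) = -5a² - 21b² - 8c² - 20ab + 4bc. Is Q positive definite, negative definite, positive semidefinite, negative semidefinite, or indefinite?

negative definite

The symmetric matrix of Q is A = [[-5, -10, 0], [-10, -21, 2], [0, 2, -8]].
Leading principal minors: Δ_1 = -5, Δ_2 = 5, Δ_3 = -20.
The signs alternate starting with Δ_1 < 0, so by Sylvester's criterion Q is negative definite.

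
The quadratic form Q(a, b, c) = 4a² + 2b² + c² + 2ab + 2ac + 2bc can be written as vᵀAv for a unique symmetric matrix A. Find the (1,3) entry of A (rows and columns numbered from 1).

1

The coefficient of a·c in Q is 2. For a symmetric A this equals A[1,3] + A[3,1] = 2·A[1,3].
So A[1,3] = 2/2 = 1.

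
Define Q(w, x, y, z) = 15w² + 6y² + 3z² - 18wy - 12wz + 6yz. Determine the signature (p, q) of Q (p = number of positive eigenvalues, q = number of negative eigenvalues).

Write A = [[15, 0, -9, -6], [0, 0, 0, 0], [-9, 0, 6, 3], [-6, 0, 3, 3]].
Symmetric row and column elimination reduces A to a congruent diagonal form with pivots 15, 0, 3/5, 0.
That gives 2 positive, 2 zero pivots.

(2, 0)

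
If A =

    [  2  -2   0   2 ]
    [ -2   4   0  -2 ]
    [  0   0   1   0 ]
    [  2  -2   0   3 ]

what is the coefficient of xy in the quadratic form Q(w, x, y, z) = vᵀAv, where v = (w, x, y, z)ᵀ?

0

The coefficient of xy is A[2,3] + A[3,2] = 2·0 = 0.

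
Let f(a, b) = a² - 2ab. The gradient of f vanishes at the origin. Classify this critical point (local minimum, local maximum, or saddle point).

The Hessian at the origin is H = [[2, -2], [-2, 0]].
det H = 2·0 − (-2)² = -4 < 0, so H is indefinite.
Therefore the origin is a saddle point.

saddle point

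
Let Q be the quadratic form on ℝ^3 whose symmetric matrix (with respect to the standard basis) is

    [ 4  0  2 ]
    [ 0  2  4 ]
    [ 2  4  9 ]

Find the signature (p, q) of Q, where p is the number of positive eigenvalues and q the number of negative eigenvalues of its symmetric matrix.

Applying the same elementary operations to the rows and columns of A produces a congruent diagonal matrix with entries 4, 2, 0.
That gives 2 positive, 1 zero pivots.

(2, 0)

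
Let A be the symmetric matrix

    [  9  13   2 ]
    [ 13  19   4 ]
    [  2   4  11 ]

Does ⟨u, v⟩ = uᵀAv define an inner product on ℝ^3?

Congruent diagonalization of A (simultaneous row and column reduction) yields pivots 9, 2/9, 5.
That gives 3 positive pivots.
Hence Q is positive definite.
⟨·,·⟩ is an inner product exactly when A is positive definite.

yes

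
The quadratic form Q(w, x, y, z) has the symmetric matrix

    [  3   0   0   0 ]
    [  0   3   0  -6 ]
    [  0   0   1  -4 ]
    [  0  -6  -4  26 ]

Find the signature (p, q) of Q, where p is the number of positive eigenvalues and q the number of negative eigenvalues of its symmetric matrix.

(3, 1)

An LDLᵀ factorisation of A has diagonal entries 3, 3, 1, -2.
That gives 3 positive, 1 negative pivots.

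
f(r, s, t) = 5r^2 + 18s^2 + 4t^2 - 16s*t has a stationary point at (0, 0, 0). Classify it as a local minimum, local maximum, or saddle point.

The Hessian at the origin is H = [[10, 0, 0], [0, 36, -16], [0, -16, 8]].
Congruent diagonalization of H (simultaneous row and column reduction) yields pivots 10, 36, 8/9.
That gives 3 positive pivots.
H is positive definite, so the origin is a strict local minimum.

local minimum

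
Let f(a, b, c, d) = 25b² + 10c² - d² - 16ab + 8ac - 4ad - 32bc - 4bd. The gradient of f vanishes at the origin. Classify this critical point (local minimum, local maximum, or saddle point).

saddle point

The Hessian at the origin is H = [[0, -16, 8, -4], [-16, 50, -32, -4], [8, -32, 20, 0], [-4, -4, 0, -2]].
H is indefinite, so the origin is a saddle point.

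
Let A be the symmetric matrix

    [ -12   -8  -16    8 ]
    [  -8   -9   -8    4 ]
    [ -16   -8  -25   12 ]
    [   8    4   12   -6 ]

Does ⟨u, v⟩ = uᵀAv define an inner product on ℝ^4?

no

Congruent diagonalization of A (simultaneous row and column reduction) yields pivots -12, -11/3, -19/11, -2/19.
Counting signs: 4 negative.
Hence Q is negative definite.
⟨·,·⟩ is an inner product exactly when A is positive definite.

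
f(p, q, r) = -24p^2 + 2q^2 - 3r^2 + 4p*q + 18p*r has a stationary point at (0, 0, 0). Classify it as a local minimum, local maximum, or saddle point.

saddle point

The Hessian at the origin is H = [[-48, 4, 18], [4, 4, 0], [18, 0, -6]].
An LDLᵀ factorisation of H has diagonal entries -48, 13/3, 3/13.
Counting signs: 2 positive, 1 negative.
H is indefinite, so the origin is a saddle point.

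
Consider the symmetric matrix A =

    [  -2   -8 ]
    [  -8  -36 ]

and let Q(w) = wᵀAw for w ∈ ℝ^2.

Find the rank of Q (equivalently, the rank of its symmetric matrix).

Row-reducing A symmetrically gives the diagonal entries -2, -4.
Counting signs: 2 negative.
The rank is the number of nonzero pivots: 2.

2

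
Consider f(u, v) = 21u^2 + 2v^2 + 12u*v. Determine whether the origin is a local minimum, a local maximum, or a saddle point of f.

local minimum

The Hessian at the origin is H = [[42, 12], [12, 4]].
det H = 42·4 − (12)² = 24 > 0 and H[1,1] = 42 > 0, so H is positive definite.
Therefore the origin is a local minimum.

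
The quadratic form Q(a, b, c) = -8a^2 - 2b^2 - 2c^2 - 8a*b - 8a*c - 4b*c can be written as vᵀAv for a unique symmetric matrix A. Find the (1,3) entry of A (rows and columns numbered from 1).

-4

The coefficient of a·c in Q is -8. For a symmetric A this equals A[1,3] + A[3,1] = 2·A[1,3].
So A[1,3] = -8/2 = -4.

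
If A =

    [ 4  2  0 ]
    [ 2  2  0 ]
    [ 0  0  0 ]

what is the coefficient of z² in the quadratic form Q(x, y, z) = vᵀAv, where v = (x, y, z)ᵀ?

The coefficient of z² is the diagonal entry A[3,3] = 0.

0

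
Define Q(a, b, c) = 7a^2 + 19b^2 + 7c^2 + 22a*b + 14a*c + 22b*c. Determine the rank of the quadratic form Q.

2

The symmetric matrix is A = [[7, 11, 7], [11, 19, 11], [7, 11, 7]].
Row-reducing A symmetrically gives the diagonal entries 7, 12/7, 0.
That gives 2 positive, 1 zero pivots.
The rank is the number of nonzero pivots: 2.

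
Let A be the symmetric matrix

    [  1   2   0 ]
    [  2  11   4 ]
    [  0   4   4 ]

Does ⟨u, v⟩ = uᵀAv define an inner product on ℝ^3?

yes

An LDLᵀ factorisation of A has diagonal entries 1, 7, 12/7.
Counting signs: 3 positive.
Hence Q is positive definite.
⟨·,·⟩ is an inner product exactly when A is positive definite.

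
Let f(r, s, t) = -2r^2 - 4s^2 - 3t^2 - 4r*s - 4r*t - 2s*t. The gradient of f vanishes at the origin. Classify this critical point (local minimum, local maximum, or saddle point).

The Hessian at the origin is H = [[-4, -4, -4], [-4, -8, -2], [-4, -2, -6]].
Applying the same elementary operations to the rows and columns of H produces a congruent diagonal matrix with entries -4, -4, -1.
Counting signs: 3 negative.
H is negative definite, so the origin is a strict local maximum.

local maximum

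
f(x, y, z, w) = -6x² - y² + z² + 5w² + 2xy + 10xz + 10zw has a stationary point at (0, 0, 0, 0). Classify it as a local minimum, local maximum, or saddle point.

The Hessian at the origin is H = [[-12, 2, 10, 0], [2, -2, 0, 0], [10, 0, 2, 10], [0, 0, 10, 10]].
Congruent diagonalization of H (simultaneous row and column reduction) yields pivots -12, -5/3, 12, 5/3.
That gives 2 positive, 2 negative pivots.
H is indefinite, so the origin is a saddle point.

saddle point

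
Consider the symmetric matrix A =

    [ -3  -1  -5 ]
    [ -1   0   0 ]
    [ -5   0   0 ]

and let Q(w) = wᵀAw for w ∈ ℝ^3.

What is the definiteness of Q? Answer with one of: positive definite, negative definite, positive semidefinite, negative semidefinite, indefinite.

Symmetric row and column elimination reduces A to a congruent diagonal form with pivots -3, 1/3, 0.
Counting signs: 1 positive, 1 negative, 1 zero.
Hence Q is indefinite.

indefinite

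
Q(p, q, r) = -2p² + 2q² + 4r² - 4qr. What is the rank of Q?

3

The associated matrix is A = [[-2, 0, 0], [0, 2, -2], [0, -2, 4]].
Congruent diagonalization of A (simultaneous row and column reduction) yields pivots -2, 2, 2.
That gives 2 positive, 1 negative pivots.
The rank is the number of nonzero pivots: 3.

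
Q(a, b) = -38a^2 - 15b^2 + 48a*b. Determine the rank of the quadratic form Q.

2

Write A = [[-38, 24], [24, -15]].
Congruent diagonalization of A (simultaneous row and column reduction) yields pivots -38, 3/19.
So there are 1 positive, 1 negative pivots.
The rank is the number of nonzero pivots: 2.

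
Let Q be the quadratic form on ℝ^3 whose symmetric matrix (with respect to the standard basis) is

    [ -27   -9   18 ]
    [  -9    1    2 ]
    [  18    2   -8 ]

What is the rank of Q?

Applying the same elementary operations to the rows and columns of A produces a congruent diagonal matrix with entries -27, 4, 0.
Counting signs: 1 positive, 1 negative, 1 zero.
The rank is the number of nonzero pivots: 2.

2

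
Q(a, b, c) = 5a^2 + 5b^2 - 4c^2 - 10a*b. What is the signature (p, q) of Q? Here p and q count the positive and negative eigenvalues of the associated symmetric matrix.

The associated matrix is A = [[5, -5, 0], [-5, 5, 0], [0, 0, -4]].
Applying the same elementary operations to the rows and columns of A produces a congruent diagonal matrix with entries 5, 0, -4.
That gives 1 positive, 1 negative, 1 zero pivots.

(1, 1)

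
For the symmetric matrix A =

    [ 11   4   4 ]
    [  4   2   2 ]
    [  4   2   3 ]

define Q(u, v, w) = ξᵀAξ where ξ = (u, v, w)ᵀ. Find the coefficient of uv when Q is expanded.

The coefficient of uv is A[1,2] + A[2,1] = 2·4 = 8.

8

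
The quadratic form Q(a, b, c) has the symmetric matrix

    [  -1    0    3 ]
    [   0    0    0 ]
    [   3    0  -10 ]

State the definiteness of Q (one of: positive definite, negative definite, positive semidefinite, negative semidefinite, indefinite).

Congruent diagonalization of A (simultaneous row and column reduction) yields pivots -1, 0, -1.
That gives 2 negative, 1 zero pivots.
Hence Q is negative semidefinite.

negative semidefinite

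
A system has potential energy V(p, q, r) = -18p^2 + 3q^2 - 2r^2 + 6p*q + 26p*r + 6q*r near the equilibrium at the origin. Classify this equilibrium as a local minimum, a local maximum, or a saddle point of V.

The Hessian at the origin is H = [[-36, 6, 26], [6, 6, 6], [26, 6, -4]].
Symmetric row and column elimination reduces H to a congruent diagonal form with pivots -36, 7, -10/21.
That gives 1 positive, 2 negative pivots.
H is indefinite, so the origin is a saddle point.

saddle point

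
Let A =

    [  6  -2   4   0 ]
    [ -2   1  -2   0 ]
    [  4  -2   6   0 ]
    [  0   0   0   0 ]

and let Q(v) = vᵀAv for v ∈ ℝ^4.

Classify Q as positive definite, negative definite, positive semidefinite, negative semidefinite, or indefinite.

positive semidefinite

Applying the same elementary operations to the rows and columns of A produces a congruent diagonal matrix with entries 6, 1/3, 2, 0.
So there are 3 positive, 1 zero pivots.
Hence Q is positive semidefinite.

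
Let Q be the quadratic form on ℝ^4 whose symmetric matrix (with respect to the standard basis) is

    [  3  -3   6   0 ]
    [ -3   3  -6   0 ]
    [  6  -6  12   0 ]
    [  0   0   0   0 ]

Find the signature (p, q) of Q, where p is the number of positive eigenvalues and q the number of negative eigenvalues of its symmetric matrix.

(1, 0)

Applying the same elementary operations to the rows and columns of A produces a congruent diagonal matrix with entries 3, 0, 0, 0.
Counting signs: 1 positive, 3 zero.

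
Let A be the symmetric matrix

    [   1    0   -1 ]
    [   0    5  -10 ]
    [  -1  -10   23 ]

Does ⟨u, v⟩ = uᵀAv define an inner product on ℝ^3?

yes

Leading principal minors: Δ_1 = 1, Δ_2 = 5, Δ_3 = 10.
All leading principal minors are positive, so by Sylvester's criterion Q is positive definite.
⟨·,·⟩ is an inner product exactly when A is positive definite.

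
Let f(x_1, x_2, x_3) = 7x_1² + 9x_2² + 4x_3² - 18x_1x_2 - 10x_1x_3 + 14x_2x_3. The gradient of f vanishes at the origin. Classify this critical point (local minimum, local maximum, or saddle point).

The Hessian at the origin is H = [[14, -18, -10], [-18, 18, 14], [-10, 14, 8]].
Congruent diagonalization of H (simultaneous row and column reduction) yields pivots 14, -36/7, 10/9.
Counting signs: 2 positive, 1 negative.
H is indefinite, so the origin is a saddle point.

saddle point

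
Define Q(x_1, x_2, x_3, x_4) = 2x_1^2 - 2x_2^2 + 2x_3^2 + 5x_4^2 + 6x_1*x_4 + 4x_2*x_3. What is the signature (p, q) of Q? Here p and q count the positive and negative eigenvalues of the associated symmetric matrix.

Write A = [[2, 0, 0, 3], [0, -2, 2, 0], [0, 2, 2, 0], [3, 0, 0, 5]].
Symmetric row and column elimination reduces A to a congruent diagonal form with pivots 2, -2, 4, 1/2.
Counting signs: 3 positive, 1 negative.

(3, 1)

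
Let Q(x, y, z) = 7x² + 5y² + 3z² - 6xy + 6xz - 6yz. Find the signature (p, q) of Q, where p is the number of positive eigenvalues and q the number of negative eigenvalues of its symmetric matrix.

Write A = [[7, -3, 3], [-3, 5, -3], [3, -3, 3]].
Row-reducing A symmetrically gives the diagonal entries 7, 26/7, 12/13.
That gives 3 positive pivots.

(3, 0)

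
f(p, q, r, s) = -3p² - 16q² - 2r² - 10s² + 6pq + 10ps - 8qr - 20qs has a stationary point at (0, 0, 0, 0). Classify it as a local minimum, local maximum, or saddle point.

saddle point

The Hessian at the origin is H = [[-6, 6, 0, 10], [6, -32, -8, -20], [0, -8, -4, 0], [10, -20, 0, -20]].
Row-reducing H symmetrically gives the diagonal entries -6, -26, -20/13, 20/3.
Counting signs: 1 positive, 3 negative.
H is indefinite, so the origin is a saddle point.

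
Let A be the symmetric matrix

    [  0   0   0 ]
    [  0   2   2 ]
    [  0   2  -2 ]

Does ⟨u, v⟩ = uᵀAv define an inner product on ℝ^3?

Symmetric row and column elimination reduces A to a congruent diagonal form with pivots 0, 2, -4.
Counting signs: 1 positive, 1 negative, 1 zero.
Hence Q is indefinite.
⟨·,·⟩ is an inner product exactly when A is positive definite.

no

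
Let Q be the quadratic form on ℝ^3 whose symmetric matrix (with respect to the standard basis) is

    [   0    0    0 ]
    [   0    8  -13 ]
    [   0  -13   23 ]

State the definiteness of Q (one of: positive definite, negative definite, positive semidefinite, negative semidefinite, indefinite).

Row-reducing A symmetrically gives the diagonal entries 0, 8, 15/8.
That gives 2 positive, 1 zero pivots.
Hence Q is positive semidefinite.

positive semidefinite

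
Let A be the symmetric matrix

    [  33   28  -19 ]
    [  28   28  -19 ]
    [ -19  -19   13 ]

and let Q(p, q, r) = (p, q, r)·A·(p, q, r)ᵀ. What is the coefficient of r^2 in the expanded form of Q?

The coefficient of r^2 is the diagonal entry A[3,3] = 13.

13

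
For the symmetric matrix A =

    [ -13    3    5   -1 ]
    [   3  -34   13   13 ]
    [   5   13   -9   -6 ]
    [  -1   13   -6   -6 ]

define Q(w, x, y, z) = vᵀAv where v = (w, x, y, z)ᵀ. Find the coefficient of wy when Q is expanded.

The coefficient of wy is A[1,3] + A[3,1] = 2·5 = 10.

10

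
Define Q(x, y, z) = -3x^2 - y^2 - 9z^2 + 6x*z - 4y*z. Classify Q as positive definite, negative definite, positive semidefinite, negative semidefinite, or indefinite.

The symmetric matrix of Q is A = [[-3, 0, 3], [0, -1, -2], [3, -2, -9]].
Leading principal minors: Δ_1 = -3, Δ_2 = 3, Δ_3 = -6.
The signs alternate starting with Δ_1 < 0, so by Sylvester's criterion Q is negative definite.

negative definite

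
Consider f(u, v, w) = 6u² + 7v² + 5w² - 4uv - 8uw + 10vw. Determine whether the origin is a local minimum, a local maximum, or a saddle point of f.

local minimum

The Hessian at the origin is H = [[12, -4, -8], [-4, 14, 10], [-8, 10, 10]].
An LDLᵀ factorisation of H has diagonal entries 12, 38/3, 8/19.
So there are 3 positive pivots.
H is positive definite, so the origin is a strict local minimum.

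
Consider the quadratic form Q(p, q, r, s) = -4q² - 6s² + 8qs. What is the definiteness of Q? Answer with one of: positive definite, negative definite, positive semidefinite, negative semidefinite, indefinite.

negative semidefinite

The associated matrix is A = [[0, 0, 0, 0], [0, -4, 0, 4], [0, 0, 0, 0], [0, 4, 0, -6]].
Applying the same elementary operations to the rows and columns of A produces a congruent diagonal matrix with entries 0, -4, 0, -2.
Counting signs: 2 negative, 2 zero.
Hence Q is negative semidefinite.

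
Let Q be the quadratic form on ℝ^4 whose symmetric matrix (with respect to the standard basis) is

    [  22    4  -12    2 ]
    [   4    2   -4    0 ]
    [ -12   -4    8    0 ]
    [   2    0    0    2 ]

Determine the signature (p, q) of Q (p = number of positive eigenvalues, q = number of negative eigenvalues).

Row-reducing A symmetrically gives the diagonal entries 22, 14/11, -8/7, 2.
So there are 3 positive, 1 negative pivots.

(3, 1)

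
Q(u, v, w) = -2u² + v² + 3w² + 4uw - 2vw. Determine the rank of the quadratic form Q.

3

Write A = [[-2, 0, 2], [0, 1, -1], [2, -1, 3]].
Applying the same elementary operations to the rows and columns of A produces a congruent diagonal matrix with entries -2, 1, 4.
That gives 2 positive, 1 negative pivots.
The rank is the number of nonzero pivots: 3.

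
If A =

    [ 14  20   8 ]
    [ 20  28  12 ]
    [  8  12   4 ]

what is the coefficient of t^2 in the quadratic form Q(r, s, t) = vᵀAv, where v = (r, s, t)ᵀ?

The coefficient of t^2 is the diagonal entry A[3,3] = 4.

4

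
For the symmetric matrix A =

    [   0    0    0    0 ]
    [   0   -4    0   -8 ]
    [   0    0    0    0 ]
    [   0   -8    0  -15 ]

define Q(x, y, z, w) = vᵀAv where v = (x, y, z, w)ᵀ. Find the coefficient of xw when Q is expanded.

0

The coefficient of xw is A[1,4] + A[4,1] = 2·0 = 0.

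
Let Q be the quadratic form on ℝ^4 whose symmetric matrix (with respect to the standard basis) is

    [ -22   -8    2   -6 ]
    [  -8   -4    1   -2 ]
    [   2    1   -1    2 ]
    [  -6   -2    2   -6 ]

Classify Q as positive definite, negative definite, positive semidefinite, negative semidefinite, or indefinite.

Congruent diagonalization of A (simultaneous row and column reduction) yields pivots -22, -12/11, -3/4, -4/3.
So there are 4 negative pivots.
Hence Q is negative definite.

negative definite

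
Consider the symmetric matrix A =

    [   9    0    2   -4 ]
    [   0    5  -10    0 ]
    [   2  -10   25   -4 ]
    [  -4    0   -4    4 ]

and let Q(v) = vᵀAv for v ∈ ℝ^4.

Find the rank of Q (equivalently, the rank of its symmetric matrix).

4

Congruent diagonalization of A (simultaneous row and column reduction) yields pivots 9, 5, 41/9, 4/41.
So there are 4 positive pivots.
The rank is the number of nonzero pivots: 4.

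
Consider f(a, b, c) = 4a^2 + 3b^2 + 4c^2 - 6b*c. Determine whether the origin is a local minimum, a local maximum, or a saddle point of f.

The Hessian at the origin is H = [[8, 0, 0], [0, 6, -6], [0, -6, 8]].
Applying the same elementary operations to the rows and columns of H produces a congruent diagonal matrix with entries 8, 6, 2.
Counting signs: 3 positive.
H is positive definite, so the origin is a strict local minimum.

local minimum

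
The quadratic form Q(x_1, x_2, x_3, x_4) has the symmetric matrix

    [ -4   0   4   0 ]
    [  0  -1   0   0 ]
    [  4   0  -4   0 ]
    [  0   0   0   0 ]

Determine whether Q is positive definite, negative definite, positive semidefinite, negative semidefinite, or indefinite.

negative semidefinite

Congruent diagonalization of A (simultaneous row and column reduction) yields pivots -4, -1, 0, 0.
Counting signs: 2 negative, 2 zero.
Hence Q is negative semidefinite.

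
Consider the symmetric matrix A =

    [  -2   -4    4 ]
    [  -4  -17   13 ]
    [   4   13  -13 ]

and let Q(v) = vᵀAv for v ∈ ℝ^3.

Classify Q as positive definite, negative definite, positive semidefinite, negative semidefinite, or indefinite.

negative definite

Leading principal minors: Δ_1 = -2, Δ_2 = 18, Δ_3 = -40.
The signs alternate starting with Δ_1 < 0, so by Sylvester's criterion Q is negative definite.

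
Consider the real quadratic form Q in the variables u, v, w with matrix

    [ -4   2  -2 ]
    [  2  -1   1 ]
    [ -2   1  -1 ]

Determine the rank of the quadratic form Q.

Applying the same elementary operations to the rows and columns of A produces a congruent diagonal matrix with entries -4, 0, 0.
That gives 1 negative, 2 zero pivots.
The rank is the number of nonzero pivots: 1.

1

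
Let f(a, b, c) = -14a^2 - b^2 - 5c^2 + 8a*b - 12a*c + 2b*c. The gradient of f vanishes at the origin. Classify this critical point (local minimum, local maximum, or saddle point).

saddle point

The Hessian at the origin is H = [[-28, 8, -12], [8, -2, 2], [-12, 2, -10]].
Congruent diagonalization of H (simultaneous row and column reduction) yields pivots -28, 2/7, -12.
Counting signs: 1 positive, 2 negative.
H is indefinite, so the origin is a saddle point.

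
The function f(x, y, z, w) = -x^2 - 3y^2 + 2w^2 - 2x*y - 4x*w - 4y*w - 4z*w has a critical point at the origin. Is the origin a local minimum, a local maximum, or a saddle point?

saddle point

The Hessian at the origin is H = [[-2, -2, 0, -4], [-2, -6, 0, -4], [0, 0, 0, -4], [-4, -4, -4, 4]].
H is indefinite, so the origin is a saddle point.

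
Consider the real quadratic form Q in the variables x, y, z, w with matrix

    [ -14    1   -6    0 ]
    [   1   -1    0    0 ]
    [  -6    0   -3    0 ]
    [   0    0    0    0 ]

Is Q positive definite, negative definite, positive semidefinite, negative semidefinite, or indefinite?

Symmetric row and column elimination reduces A to a congruent diagonal form with pivots -14, -13/14, -3/13, 0.
That gives 3 negative, 1 zero pivots.
Hence Q is negative semidefinite.

negative semidefinite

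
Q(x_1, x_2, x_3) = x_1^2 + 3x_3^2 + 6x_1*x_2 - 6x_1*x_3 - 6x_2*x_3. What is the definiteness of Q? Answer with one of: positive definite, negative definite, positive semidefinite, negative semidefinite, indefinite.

Write A = [[1, 3, -3], [3, 0, -3], [-3, -3, 3]].
Applying the same elementary operations to the rows and columns of A produces a congruent diagonal matrix with entries 1, -9, -2.
Counting signs: 1 positive, 2 negative.
Hence Q is indefinite.

indefinite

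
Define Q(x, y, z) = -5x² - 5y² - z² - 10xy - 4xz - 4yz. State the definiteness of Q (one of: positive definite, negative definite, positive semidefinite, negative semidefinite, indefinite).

Write A = [[-5, -5, -2], [-5, -5, -2], [-2, -2, -1]].
Row-reducing A symmetrically gives the diagonal entries -5, 0, -1/5.
So there are 2 negative, 1 zero pivots.
Hence Q is negative semidefinite.

negative semidefinite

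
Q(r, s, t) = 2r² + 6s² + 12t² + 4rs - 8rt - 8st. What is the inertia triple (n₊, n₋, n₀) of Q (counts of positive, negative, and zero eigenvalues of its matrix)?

(3, 0, 0)

The symmetric matrix is A = [[2, 2, -4], [2, 6, -4], [-4, -4, 12]].
Congruent diagonalization of A (simultaneous row and column reduction) yields pivots 2, 4, 4.
That gives 3 positive pivots.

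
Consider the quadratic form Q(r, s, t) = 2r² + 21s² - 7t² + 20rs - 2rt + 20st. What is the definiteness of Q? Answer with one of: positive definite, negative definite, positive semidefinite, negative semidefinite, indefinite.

indefinite

Write A = [[2, 10, -1], [10, 21, 10], [-1, 10, -7]].
Congruent diagonalization of A (simultaneous row and column reduction) yields pivots 2, -29, 15/58.
That gives 2 positive, 1 negative pivots.
Hence Q is indefinite.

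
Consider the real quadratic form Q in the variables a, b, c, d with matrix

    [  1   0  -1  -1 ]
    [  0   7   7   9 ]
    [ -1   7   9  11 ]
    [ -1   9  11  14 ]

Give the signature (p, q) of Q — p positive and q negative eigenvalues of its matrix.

Applying the same elementary operations to the rows and columns of A produces a congruent diagonal matrix with entries 1, 7, 1, 3/7.
That gives 4 positive pivots.

(4, 0)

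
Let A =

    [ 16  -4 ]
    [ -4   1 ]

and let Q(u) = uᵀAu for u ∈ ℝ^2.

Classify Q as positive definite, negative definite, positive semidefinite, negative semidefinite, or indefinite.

For the 2×2 matrix [[16, -4], [-4, 1]]: det = 16·1 − (-4)² = 0, trace = 17.
det = 0 so one eigenvalue is zero; the form is semidefinite with the sign of the trace.

positive semidefinite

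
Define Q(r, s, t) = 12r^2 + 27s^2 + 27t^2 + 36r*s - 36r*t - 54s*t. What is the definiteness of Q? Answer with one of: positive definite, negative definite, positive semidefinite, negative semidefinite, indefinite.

The associated matrix is A = [[12, 18, -18], [18, 27, -27], [-18, -27, 27]].
Symmetric row and column elimination reduces A to a congruent diagonal form with pivots 12, 0, 0.
So there are 1 positive, 2 zero pivots.
Hence Q is positive semidefinite.

positive semidefinite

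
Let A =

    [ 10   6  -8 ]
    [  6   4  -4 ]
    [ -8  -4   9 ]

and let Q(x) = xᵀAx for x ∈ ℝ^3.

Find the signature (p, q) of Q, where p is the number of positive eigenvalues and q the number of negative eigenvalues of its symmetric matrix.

(3, 0)

Congruent diagonalization of A (simultaneous row and column reduction) yields pivots 10, 2/5, 1.
So there are 3 positive pivots.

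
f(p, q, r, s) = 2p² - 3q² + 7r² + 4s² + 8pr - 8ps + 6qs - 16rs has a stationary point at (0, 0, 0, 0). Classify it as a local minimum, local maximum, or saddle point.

saddle point

The Hessian at the origin is H = [[4, 0, 8, -8], [0, -6, 0, 6], [8, 0, 14, -16], [-8, 6, -16, 8]].
Symmetric row and column elimination reduces H to a congruent diagonal form with pivots 4, -6, -2, -2.
Counting signs: 1 positive, 3 negative.
H is indefinite, so the origin is a saddle point.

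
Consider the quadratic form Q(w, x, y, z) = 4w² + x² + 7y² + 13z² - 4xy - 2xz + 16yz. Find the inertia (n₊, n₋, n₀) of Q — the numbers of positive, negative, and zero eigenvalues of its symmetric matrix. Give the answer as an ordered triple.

The associated matrix is A = [[4, 0, 0, 0], [0, 1, -2, -1], [0, -2, 7, 8], [0, -1, 8, 13]].
Congruent diagonalization of A (simultaneous row and column reduction) yields pivots 4, 1, 3, 0.
Counting signs: 3 positive, 1 zero.

(3, 0, 1)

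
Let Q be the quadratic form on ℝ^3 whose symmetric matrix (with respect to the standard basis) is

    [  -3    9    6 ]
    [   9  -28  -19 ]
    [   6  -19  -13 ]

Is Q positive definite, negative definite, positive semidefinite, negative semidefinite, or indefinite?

Congruent diagonalization of A (simultaneous row and column reduction) yields pivots -3, -1, 0.
Counting signs: 2 negative, 1 zero.
Hence Q is negative semidefinite.

negative semidefinite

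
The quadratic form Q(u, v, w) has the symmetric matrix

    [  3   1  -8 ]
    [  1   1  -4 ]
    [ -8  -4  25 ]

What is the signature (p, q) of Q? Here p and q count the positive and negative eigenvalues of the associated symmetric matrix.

(3, 0)

An LDLᵀ factorisation of A has diagonal entries 3, 2/3, 1.
So there are 3 positive pivots.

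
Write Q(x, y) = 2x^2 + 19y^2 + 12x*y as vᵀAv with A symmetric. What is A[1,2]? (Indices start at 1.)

6

The coefficient of x·y in Q is 12. For a symmetric A this equals A[1,2] + A[2,1] = 2·A[1,2].
So A[1,2] = 12/2 = 6.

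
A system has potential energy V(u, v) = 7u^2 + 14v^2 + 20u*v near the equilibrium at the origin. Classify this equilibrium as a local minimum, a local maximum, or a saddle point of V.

saddle point

The Hessian at the origin is H = [[14, 20], [20, 28]].
det H = 14·28 − (20)² = -8 < 0, so H is indefinite.
Therefore the origin is a saddle point.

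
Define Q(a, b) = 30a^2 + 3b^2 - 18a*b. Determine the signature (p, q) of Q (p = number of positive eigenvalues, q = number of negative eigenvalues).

The associated matrix is A = [[30, -9], [-9, 3]].
Row-reducing A symmetrically gives the diagonal entries 30, 3/10.
Counting signs: 2 positive.

(2, 0)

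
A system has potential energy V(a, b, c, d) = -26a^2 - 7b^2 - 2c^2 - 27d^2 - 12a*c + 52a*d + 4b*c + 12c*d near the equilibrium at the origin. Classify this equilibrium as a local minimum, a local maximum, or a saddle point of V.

local maximum

The Hessian at the origin is H = [[-52, 0, -12, 52], [0, -14, 4, 0], [-12, 4, -4, 12], [52, 0, 12, -54]].
Applying the same elementary operations to the rows and columns of H produces a congruent diagonal matrix with entries -52, -14, -8/91, -2.
Counting signs: 4 negative.
H is negative definite, so the origin is a strict local maximum.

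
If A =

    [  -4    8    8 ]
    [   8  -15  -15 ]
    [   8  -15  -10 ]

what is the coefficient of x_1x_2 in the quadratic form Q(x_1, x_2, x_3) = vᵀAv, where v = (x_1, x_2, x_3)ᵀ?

16

The coefficient of x_1x_2 is A[1,2] + A[2,1] = 2·8 = 16.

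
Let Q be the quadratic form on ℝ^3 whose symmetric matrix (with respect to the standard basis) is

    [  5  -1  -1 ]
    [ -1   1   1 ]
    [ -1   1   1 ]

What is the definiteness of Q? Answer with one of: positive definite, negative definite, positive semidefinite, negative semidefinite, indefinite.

Symmetric row and column elimination reduces A to a congruent diagonal form with pivots 5, 4/5, 0.
That gives 2 positive, 1 zero pivots.
Hence Q is positive semidefinite.

positive semidefinite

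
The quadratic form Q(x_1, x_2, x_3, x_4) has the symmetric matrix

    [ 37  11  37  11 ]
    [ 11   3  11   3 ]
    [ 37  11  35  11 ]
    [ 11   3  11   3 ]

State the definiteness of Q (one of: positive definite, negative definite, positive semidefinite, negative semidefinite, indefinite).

Row-reducing A symmetrically gives the diagonal entries 37, -10/37, -2, 0.
So there are 1 positive, 2 negative, 1 zero pivots.
Hence Q is indefinite.

indefinite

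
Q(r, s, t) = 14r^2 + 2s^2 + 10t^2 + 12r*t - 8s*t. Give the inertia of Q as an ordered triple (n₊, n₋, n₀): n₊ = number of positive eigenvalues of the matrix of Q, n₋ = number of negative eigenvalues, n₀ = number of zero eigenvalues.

(2, 1, 0)

Write A = [[14, 0, 6], [0, 2, -4], [6, -4, 10]].
Symmetric row and column elimination reduces A to a congruent diagonal form with pivots 14, 2, -4/7.
So there are 2 positive, 1 negative pivots.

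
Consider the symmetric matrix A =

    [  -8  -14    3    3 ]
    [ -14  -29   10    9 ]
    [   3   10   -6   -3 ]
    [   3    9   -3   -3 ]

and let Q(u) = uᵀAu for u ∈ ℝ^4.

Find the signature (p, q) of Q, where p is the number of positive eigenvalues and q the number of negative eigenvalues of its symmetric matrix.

Symmetric row and column elimination reduces A to a congruent diagonal form with pivots -8, -9/2, 5/36, -30.
Counting signs: 1 positive, 3 negative.

(1, 3)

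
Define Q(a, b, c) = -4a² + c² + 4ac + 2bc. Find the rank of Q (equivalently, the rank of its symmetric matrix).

The symmetric matrix is A = [[-4, 0, 2], [0, 0, 1], [2, 1, 1]].
Row reduction of A gives 3 nonzero rows, so rank A = 3.

3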